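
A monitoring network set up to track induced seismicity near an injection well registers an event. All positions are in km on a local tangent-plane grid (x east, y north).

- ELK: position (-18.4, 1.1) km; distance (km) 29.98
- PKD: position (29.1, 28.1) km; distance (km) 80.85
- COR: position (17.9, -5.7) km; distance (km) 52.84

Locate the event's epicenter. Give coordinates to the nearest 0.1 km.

-30.8 km east, -26.2 km north

Circle about each station: (x + 18.4)² + (y − 1.1)² = 29.98²; (x − 29.1)² + (y − 28.1)² = 80.85²; (x − 17.9)² + (y + 5.7)² = 52.84².
Subtracting the ELK equation from the PKD and COR equations removes the quadratic terms:
95.0 x + 54.0 y = -4341.27
72.6 x − 13.6 y = -1880.14
Solving the 2×2 system: x ≈ -30.8, y ≈ -26.2 km.
Check against ELK (with the unrounded x, y): √((x + 18.4)²+(y − 1.1)²) = 29.99 ≈ 29.98 km. ✓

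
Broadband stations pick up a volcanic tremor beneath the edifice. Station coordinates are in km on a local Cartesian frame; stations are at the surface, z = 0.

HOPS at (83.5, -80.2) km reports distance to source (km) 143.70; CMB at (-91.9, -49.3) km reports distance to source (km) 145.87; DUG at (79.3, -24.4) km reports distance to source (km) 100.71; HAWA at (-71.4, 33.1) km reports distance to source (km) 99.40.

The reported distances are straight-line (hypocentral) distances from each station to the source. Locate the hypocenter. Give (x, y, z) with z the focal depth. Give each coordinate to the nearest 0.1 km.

(15.5, 36.9, 48.1)

Each station gives a sphere (x−x_i)² + (y−y_i)² + z² = d_i² (stations at z=0).
Subtracting the HOPS sphere from CMB and DUG: z² cancels, leaving linear equations in x and y:
-350.8 x + 61.8 y = -3156.56
-8.4 x + 111.6 y = 3986.75
Solving: x ≈ 15.497, y ≈ 36.890 km (keep extra digits for the depth step; rounded: 15.5, 36.9).
Then from the HOPS sphere: z² = 143.70² − (x − 83.5)² − (y + 80.2)² with x = 15.497, y = 36.890, so z ≈ 48.117 ≈ 48.1 km.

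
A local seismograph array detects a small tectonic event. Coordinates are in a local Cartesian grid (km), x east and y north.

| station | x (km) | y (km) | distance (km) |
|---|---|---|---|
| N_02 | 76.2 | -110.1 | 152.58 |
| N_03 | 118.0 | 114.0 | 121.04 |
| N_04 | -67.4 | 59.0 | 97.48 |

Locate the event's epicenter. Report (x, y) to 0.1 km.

Circle about each station: (x − 76.2)² + (y + 110.1)² = 152.58²; (x − 118.0)² + (y − 114.0)² = 121.04²; (x + 67.4)² + (y − 59.0)² = 97.48².
Subtracting pairs of circle equations eliminates x²+y² and gives linear equations (the radical axes):
83.6 x + 448.2 y = 17621.52
-287.2 x + 338.2 y = 3873.62
Solving the 2×2 system: x ≈ 26.9, y ≈ 34.3 km.
Check against N_02 (with the unrounded x, y): √((x − 76.2)²+(y + 110.1)²) = 152.58 ≈ 152.58 km. ✓

26.9 km east, 34.3 km north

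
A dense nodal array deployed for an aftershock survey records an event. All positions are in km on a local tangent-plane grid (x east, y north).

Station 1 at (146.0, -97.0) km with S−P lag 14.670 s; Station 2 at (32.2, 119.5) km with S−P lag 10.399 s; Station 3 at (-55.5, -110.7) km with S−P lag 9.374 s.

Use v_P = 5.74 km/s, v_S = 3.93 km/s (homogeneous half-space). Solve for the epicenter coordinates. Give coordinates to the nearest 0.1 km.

(-10.7, -2.8)

Distance from S−P lag: d = Δt · v_P v_S / (v_P − v_S) = Δt · (5.74·3.93)/(5.74−3.93) ≈ 12.4631·Δt.
So d_Station 1 = 182.83, d_Station 2 = 129.60, d_Station 3 = 116.83 km.
Circle about each station: (x − 146.0)² + (y + 97.0)² = 182.83²; (x − 32.2)² + (y − 119.5)² = 129.60²; (x + 55.5)² + (y + 110.7)² = 116.83².
Subtracting pairs of circle equations eliminates x²+y² and gives linear equations (the radical axes):
-227.6 x + 433.0 y = 1222.74
-403.0 x − 27.4 y = 4387.30
Solving the 2×2 system: x ≈ -10.7, y ≈ -2.8 km.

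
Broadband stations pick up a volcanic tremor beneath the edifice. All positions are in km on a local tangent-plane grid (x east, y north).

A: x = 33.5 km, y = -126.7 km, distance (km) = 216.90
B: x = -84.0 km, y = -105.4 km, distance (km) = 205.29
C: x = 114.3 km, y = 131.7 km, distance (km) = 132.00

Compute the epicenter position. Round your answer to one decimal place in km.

Circle about each station: (x − 33.5)² + (y + 126.7)² = 216.90²; (x + 84.0)² + (y + 105.4)² = 205.29²; (x − 114.3)² + (y − 131.7)² = 132.00².
Subtracting the A equation from the B and C equations removes the quadratic terms:
-235.0 x + 42.6 y = 5891.65
161.6 x + 516.8 y = 42855.85
Solving the 2×2 system: x ≈ -9.5, y ≈ 85.9 km.

-9.5 km east, 85.9 km north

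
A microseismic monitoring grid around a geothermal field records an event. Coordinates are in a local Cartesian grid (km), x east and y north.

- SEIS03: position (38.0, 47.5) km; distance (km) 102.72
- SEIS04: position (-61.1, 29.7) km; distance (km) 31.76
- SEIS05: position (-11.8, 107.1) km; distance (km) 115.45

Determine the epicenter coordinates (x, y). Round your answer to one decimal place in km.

x ≈ -52.6 km, y ≈ -0.9 km

Circle about each station: (x − 38.0)² + (y − 47.5)² = 102.72²; (x + 61.1)² + (y − 29.7)² = 31.76²; (x + 11.8)² + (y − 107.1)² = 115.45².
Subtracting pairs of circle equations eliminates x²+y² and gives linear equations (the radical axes):
-198.2 x − 35.6 y = 10457.75
-99.6 x + 119.2 y = 5132.10
Solving the 2×2 system: x ≈ -52.6, y ≈ -0.9 km.
Check against SEIS03 (with the unrounded x, y): √((x − 38.0)²+(y − 47.5)²) = 102.72 ≈ 102.72 km. ✓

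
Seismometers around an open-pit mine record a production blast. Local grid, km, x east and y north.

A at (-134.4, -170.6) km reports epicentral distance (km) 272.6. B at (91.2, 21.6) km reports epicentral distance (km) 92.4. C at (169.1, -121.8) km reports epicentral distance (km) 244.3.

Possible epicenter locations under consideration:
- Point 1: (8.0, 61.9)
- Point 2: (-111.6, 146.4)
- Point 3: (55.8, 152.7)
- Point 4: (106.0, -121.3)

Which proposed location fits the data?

For each candidate, compare |candidate − station| to the reported distance:
Point 1: residuals A 0.0, B 0.0, C 0.0 → max 0.0 km
Point 2: residuals A 45.2, B 145.7, C 143.9 → max 145.7 km
Point 3: residuals A 102.5, B 43.4, C 52.7 → max 102.5 km
Point 4: residuals A 27.2, B 51.3, C 181.2 → max 181.2 km
Only Point 1 has all residuals ≈ 0.

Point 1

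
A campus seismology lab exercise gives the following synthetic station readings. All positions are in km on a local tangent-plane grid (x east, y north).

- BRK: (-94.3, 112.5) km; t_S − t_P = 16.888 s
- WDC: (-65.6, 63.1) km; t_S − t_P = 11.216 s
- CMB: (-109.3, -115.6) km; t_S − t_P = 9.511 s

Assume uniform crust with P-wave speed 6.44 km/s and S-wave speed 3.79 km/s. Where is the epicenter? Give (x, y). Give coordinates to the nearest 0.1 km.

(-64.7, -40.2)

Distance from S−P lag: d = Δt · v_P v_S / (v_P − v_S) = Δt · (6.44·3.79)/(6.44−3.79) ≈ 9.2104·Δt.
So d_BRK = 155.55, d_WDC = 103.30, d_CMB = 87.60 km.
Circle about each station: (x + 94.3)² + (y − 112.5)² = 155.55²; (x + 65.6)² + (y − 63.1)² = 103.30²; (x + 109.3)² + (y + 115.6)² = 87.60².
Subtracting pairs of circle equations eliminates x²+y² and gives linear equations (the radical axes):
57.4 x − 98.8 y = 261.14
-30.0 x − 456.2 y = 20283.15
Solving the 2×2 system: x ≈ -64.7, y ≈ -40.2 km.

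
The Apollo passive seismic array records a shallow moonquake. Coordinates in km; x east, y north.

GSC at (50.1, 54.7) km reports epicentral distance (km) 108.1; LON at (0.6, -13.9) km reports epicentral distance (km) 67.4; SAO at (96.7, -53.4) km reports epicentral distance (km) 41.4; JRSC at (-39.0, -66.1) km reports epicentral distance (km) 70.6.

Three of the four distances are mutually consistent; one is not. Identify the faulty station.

JRSC

Solve using three stations at a time. Using GSC, LON, SAO (subtract circle equations pairwise → linear system) gives (x, y) ≈ (55.3, -53.3).
Distances from that point to each station vs reported:
  GSC: calculated 108.1 vs reported 108.1 → residual 0.0 km
  LON: calculated 67.4 vs reported 67.4 → residual 0.0 km
  SAO: calculated 41.4 vs reported 41.4 → residual 0.0 km
  JRSC: calculated 95.2 vs reported 70.6 → residual 24.6 km
GSC, LON, SAO are mutually consistent (residuals ≈ 0); JRSC is off by 24.6 km.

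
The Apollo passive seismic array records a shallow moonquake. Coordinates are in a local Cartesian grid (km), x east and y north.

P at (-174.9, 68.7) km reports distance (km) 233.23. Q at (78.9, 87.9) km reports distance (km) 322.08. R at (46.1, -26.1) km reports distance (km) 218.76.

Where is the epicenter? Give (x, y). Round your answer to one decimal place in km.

x ≈ -127.2 km, y ≈ -159.6 km

Circle about each station: (x + 174.9)² + (y − 68.7)² = 233.23²; (x − 78.9)² + (y − 87.9)² = 322.08²; (x − 46.1)² + (y + 26.1)² = 218.76².
Subtracting pairs of circle equations eliminates x²+y² and gives linear equations (the radical axes):
507.6 x + 38.4 y = -70697.37
442.0 x − 189.6 y = -25962.98
Solving the 2×2 system: x ≈ -127.2, y ≈ -159.6 km.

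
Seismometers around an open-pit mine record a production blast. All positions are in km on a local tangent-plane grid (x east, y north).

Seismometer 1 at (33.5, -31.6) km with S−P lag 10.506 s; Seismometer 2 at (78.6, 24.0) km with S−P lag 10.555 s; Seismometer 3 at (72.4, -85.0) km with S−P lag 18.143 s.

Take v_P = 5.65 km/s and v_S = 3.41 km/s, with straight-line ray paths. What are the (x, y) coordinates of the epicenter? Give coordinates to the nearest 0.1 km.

Distance from S−P lag: d = Δt · v_P v_S / (v_P − v_S) = Δt · (5.65·3.41)/(5.65−3.41) ≈ 8.6011·Δt.
So d_Seismometer 1 = 90.36, d_Seismometer 2 = 90.78, d_Seismometer 3 = 156.05 km.
Circle about each station: (x − 33.5)² + (y + 31.6)² = 90.36²; (x − 78.6)² + (y − 24.0)² = 90.78²; (x − 72.4)² + (y + 85.0)² = 156.05².
Subtracting the Seismometer 1 equation from the Seismometer 2 and Seismometer 3 equations removes the quadratic terms:
90.2 x + 111.2 y = 4557.07
77.8 x − 106.8 y = -5840.72
Solving the 2×2 system: x ≈ -8.9, y ≈ 48.2 km.

x ≈ -8.9 km, y ≈ 48.2 km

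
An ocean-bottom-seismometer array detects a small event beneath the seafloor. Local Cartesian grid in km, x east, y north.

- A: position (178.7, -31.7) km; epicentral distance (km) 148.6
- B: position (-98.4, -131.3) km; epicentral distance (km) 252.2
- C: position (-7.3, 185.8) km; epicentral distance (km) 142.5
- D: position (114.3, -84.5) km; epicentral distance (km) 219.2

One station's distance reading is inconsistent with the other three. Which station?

Solve using three stations at a time. Using A, B, C (subtract circle equations pairwise → linear system) gives (x, y) ≈ (63.5, 62.1).
Distances from that point to each station vs reported:
  A: calculated 148.6 vs reported 148.6 → residual 0.0 km
  B: calculated 252.2 vs reported 252.2 → residual 0.0 km
  C: calculated 142.5 vs reported 142.5 → residual 0.0 km
  D: calculated 155.2 vs reported 219.2 → residual 64.0 km
A, B, C are mutually consistent (residuals ≈ 0); D is off by 64.0 km.

D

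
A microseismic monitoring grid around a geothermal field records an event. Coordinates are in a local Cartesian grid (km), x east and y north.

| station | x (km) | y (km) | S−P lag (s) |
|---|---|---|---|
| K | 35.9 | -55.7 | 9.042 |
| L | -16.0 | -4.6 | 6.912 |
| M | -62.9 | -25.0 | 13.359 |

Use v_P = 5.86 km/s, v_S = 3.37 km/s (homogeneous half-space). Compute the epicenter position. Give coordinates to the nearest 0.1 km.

Distance from S−P lag: d = Δt · v_P v_S / (v_P − v_S) = Δt · (5.86·3.37)/(5.86−3.37) ≈ 7.9310·Δt.
So d_K = 71.71, d_L = 54.82, d_M = 105.95 km.
Circle about each station: (x − 35.9)² + (y + 55.7)² = 71.71²; (x + 16.0)² + (y + 4.6)² = 54.82²; (x + 62.9)² + (y + 25.0)² = 105.95².
Subtracting pairs of circle equations eliminates x²+y² and gives linear equations (the radical axes):
-103.8 x + 102.2 y = -1977.05
-197.6 x + 61.4 y = -5892.97
Solving the 2×2 system: x ≈ 34.8, y ≈ 16.0 km.
Check against K (with the unrounded x, y): √((x − 35.9)²+(y + 55.7)²) = 71.70 ≈ 71.71 km. ✓

34.8 km east, 16.0 km north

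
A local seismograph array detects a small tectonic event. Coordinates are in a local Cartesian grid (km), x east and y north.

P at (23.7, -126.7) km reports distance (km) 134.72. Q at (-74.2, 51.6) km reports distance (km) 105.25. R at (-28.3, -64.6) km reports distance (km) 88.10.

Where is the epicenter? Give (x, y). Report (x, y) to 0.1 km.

Circle about each station: (x − 23.7)² + (y + 126.7)² = 134.72²; (x + 74.2)² + (y − 51.6)² = 105.25²; (x + 28.3)² + (y + 64.6)² = 88.10².
Subtracting pairs of circle equations eliminates x²+y² and gives linear equations (the radical axes):
-195.8 x + 356.6 y = -1374.46
-104.0 x + 124.2 y = -1252.66
Solving the 2×2 system: x ≈ 21.6, y ≈ 8.0 km.
Check against P (with the unrounded x, y): √((x − 23.7)²+(y + 126.7)²) = 134.73 ≈ 134.72 km. ✓

21.6 km east, 8.0 km north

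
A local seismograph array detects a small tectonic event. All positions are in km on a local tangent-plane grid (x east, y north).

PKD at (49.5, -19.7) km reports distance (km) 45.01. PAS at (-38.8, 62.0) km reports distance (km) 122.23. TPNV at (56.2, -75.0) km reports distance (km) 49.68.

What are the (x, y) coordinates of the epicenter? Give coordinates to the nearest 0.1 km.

x ≈ 14.5 km, y ≈ -48.0 km

Circle about each station: (x − 49.5)² + (y + 19.7)² = 45.01²; (x + 38.8)² + (y − 62.0)² = 122.23²; (x − 56.2)² + (y + 75.0)² = 49.68².
Subtracting pairs of circle equations eliminates x²+y² and gives linear equations (the radical axes):
-176.6 x + 163.4 y = -10403.17
13.4 x − 110.6 y = 5502.90
Solving the 2×2 system: x ≈ 14.5, y ≈ -48.0 km.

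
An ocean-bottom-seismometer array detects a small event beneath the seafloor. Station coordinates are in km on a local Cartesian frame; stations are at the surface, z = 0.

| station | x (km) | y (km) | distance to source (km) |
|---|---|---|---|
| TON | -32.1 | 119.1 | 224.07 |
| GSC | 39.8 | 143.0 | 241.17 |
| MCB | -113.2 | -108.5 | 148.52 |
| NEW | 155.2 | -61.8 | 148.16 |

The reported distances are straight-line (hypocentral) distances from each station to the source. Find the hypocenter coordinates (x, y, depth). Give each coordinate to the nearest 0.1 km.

x ≈ 22.1 km, y ≈ -90.3 km, depth ≈ 58.5 km

Each station gives a sphere (x−x_i)² + (y−y_i)² + z² = d_i² (stations at z=0).
Subtracting the TON sphere from GSC and MCB: z² cancels, leaving linear equations in x and y:
143.8 x + 47.8 y = -1137.78
-162.2 x − 455.2 y = 37520.44
Solving: x ≈ 22.105, y ≈ -90.303 km (keep extra digits for the depth step; rounded: 22.1, -90.3).
Then from the TON sphere: z² = 224.07² − (x + 32.1)² − (y − 119.1)² with x = 22.105, y = -90.303, so z ≈ 58.477 ≈ 58.5 km.
Check against NEW (with the unrounded solution): distance 148.14 ≈ 148.16 km. ✓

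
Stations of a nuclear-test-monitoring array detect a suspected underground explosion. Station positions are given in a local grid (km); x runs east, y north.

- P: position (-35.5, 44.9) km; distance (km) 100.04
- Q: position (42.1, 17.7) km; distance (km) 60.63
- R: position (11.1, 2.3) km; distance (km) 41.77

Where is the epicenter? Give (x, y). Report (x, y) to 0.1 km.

x ≈ 19.6 km, y ≈ -38.6 km

Circle about each station: (x + 35.5)² + (y − 44.9)² = 100.04²; (x − 42.1)² + (y − 17.7)² = 60.63²; (x − 11.1)² + (y − 2.3)² = 41.77².
Subtracting the P equation from the Q and R equations removes the quadratic terms:
155.2 x − 54.4 y = 5141.44
93.2 x − 85.2 y = 5115.51
Solving the 2×2 system: x ≈ 19.6, y ≈ -38.6 km.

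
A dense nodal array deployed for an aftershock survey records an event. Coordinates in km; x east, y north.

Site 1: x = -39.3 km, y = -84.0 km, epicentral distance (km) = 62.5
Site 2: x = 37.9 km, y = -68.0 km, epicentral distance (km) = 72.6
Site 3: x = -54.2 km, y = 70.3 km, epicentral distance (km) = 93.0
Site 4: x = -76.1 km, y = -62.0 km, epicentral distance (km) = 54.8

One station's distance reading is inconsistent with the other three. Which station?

Site 2

Solve using three stations at a time. Using Site 1, Site 3, Site 4 (subtract circle equations pairwise → linear system) gives (x, y) ≈ (-39.2, -21.5).
Distances from that point to each station vs reported:
  Site 1: calculated 62.5 vs reported 62.5 → residual 0.0 km
  Site 2: calculated 90.0 vs reported 72.6 → residual 17.4 km
  Site 3: calculated 93.0 vs reported 93.0 → residual 0.0 km
  Site 4: calculated 54.8 vs reported 54.8 → residual 0.0 km
Site 1, Site 3, Site 4 are mutually consistent (residuals ≈ 0); Site 2 is off by 17.4 km.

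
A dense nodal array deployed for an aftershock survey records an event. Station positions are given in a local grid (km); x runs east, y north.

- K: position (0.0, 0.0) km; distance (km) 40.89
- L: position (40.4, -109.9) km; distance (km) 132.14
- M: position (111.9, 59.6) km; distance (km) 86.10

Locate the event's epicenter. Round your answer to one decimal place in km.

Circle about each station: x² + y² = 40.89²; (x − 40.4)² + (y + 109.9)² = 132.14²; (x − 111.9)² + (y − 59.6)² = 86.10².
Subtracting pairs of circle equations eliminates x²+y² and gives linear equations (the radical axes):
80.8 x − 219.8 y = -2078.82
223.8 x + 119.2 y = 10332.55
Solving the 2×2 system: x ≈ 34.4, y ≈ 22.1 km.

x ≈ 34.4 km, y ≈ 22.1 km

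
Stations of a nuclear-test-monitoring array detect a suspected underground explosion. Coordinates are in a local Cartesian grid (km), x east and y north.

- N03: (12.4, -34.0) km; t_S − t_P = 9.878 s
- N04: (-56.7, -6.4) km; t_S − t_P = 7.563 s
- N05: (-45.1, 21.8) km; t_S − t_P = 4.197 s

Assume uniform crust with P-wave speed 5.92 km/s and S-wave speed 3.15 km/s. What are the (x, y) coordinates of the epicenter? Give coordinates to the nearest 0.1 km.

x ≈ -17.1 km, y ≈ 25.6 km

Distance from S−P lag: d = Δt · v_P v_S / (v_P − v_S) = Δt · (5.92·3.15)/(5.92−3.15) ≈ 6.7321·Δt.
So d_N03 = 66.50, d_N04 = 50.92, d_N05 = 28.25 km.
Circle about each station: (x − 12.4)² + (y + 34.0)² = 66.50²; (x + 56.7)² + (y + 6.4)² = 50.92²; (x + 45.1)² + (y − 21.8)² = 28.25².
Subtracting the N03 equation from the N04 and N05 equations removes the quadratic terms:
-138.2 x + 55.2 y = 3775.49
-115.0 x + 111.6 y = 4823.68
Solving the 2×2 system: x ≈ -17.1, y ≈ 25.6 km.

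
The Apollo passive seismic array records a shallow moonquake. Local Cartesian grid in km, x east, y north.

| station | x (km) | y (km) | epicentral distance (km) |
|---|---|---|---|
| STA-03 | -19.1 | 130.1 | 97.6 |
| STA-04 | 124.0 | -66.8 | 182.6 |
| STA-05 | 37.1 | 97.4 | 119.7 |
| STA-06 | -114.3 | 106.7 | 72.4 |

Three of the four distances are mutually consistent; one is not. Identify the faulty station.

Solve using three stations at a time. Using STA-03, STA-05, STA-06 (subtract circle equations pairwise → linear system) gives (x, y) ≈ (-71.9, 48.1).
Distances from that point to each station vs reported:
  STA-03: calculated 97.5 vs reported 97.6 → residual 0.1 km
  STA-04: calculated 227.1 vs reported 182.6 → residual 44.5 km
  STA-05: calculated 119.6 vs reported 119.7 → residual 0.1 km
  STA-06: calculated 72.3 vs reported 72.4 → residual 0.1 km
STA-03, STA-05, STA-06 are mutually consistent (residuals ≈ 0); STA-04 is off by 44.5 km.

STA-04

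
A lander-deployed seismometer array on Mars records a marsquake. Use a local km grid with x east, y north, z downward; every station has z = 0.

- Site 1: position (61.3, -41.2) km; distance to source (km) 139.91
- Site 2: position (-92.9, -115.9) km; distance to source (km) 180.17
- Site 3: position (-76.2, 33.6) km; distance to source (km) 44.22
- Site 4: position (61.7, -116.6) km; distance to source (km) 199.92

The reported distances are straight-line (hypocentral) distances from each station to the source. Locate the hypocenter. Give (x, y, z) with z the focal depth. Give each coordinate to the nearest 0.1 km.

Each station gives a sphere (x−x_i)² + (y−y_i)² + z² = d_i² (stations at z=0).
Subtracting the Site 1 sphere from Site 2 and Site 3: z² cancels, leaving linear equations in x and y:
-308.4 x − 149.4 y = 3721.67
-275.0 x + 149.6 y = 19099.67
Solving: x ≈ -39.099, y ≈ 55.799 km (keep extra digits for the depth step; rounded: -39.1, 55.8).
Then from the Site 1 sphere: z² = 139.91² − (x − 61.3)² − (y + 41.2)² with x = -39.099, y = 55.799, so z ≈ 9.276 ≈ 9.3 km.
Check against Site 4 (with the unrounded solution): distance 199.92 ≈ 199.92 km. ✓

x ≈ -39.1 km, y ≈ 55.8 km, depth ≈ 9.3 km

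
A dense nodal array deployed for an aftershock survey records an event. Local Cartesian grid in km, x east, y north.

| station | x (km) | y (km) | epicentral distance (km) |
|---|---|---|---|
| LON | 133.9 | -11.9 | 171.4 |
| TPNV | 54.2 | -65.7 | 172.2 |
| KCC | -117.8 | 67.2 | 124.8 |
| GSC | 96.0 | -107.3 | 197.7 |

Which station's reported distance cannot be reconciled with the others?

GSC

Solve using three stations at a time. Using LON, TPNV, KCC (subtract circle equations pairwise → linear system) gives (x, y) ≈ (3.0, 98.7).
Distances from that point to each station vs reported:
  LON: calculated 171.4 vs reported 171.4 → residual 0.0 km
  TPNV: calculated 172.2 vs reported 172.2 → residual 0.0 km
  KCC: calculated 124.8 vs reported 124.8 → residual 0.0 km
  GSC: calculated 226.0 vs reported 197.7 → residual 28.3 km
LON, TPNV, KCC are mutually consistent (residuals ≈ 0); GSC is off by 28.3 km.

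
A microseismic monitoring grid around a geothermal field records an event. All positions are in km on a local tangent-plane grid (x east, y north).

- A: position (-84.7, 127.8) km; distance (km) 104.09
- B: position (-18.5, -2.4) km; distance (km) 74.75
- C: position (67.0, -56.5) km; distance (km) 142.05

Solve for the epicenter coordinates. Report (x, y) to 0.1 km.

(1.6, 69.6)

Circle about each station: (x + 84.7)² + (y − 127.8)² = 104.09²; (x + 18.5)² + (y + 2.4)² = 74.75²; (x − 67.0)² + (y + 56.5)² = 142.05².
Subtracting the A equation from the B and C equations removes the quadratic terms:
132.4 x − 260.4 y = -17911.75
303.4 x − 368.6 y = -25169.15
Solving the 2×2 system: x ≈ 1.6, y ≈ 69.6 km.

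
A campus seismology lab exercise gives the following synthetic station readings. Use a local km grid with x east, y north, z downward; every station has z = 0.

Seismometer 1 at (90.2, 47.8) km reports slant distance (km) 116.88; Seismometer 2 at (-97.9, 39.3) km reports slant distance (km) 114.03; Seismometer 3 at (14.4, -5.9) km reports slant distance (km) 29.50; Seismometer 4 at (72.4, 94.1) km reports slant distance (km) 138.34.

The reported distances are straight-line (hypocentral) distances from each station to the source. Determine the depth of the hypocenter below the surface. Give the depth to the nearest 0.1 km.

Each station gives a sphere (x−x_i)² + (y−y_i)² + z² = d_i² (stations at z=0).
Subtracting the Seismometer 1 sphere from Seismometer 2 and Seismometer 3: z² cancels, leaving linear equations in x and y:
-376.2 x − 17.0 y = 1366.11
-151.6 x − 107.4 y = 2611.97
Solving: x ≈ -2.705, y ≈ -20.502 km (keep extra digits for the depth step; rounded: -2.7, -20.5).
Then from the Seismometer 1 sphere: z² = 116.88² − (x − 90.2)² − (y − 47.8)² with x = -2.705, y = -20.502, so z ≈ 19.090 ≈ 19.1 km.

depth ≈ 19.1 km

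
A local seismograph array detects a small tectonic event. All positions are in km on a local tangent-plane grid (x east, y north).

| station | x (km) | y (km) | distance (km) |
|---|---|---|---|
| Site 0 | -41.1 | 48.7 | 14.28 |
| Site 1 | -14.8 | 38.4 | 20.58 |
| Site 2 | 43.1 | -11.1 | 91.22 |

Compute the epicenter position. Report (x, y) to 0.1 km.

Circle about each station: (x + 41.1)² + (y − 48.7)² = 14.28²; (x + 14.8)² + (y − 38.4)² = 20.58²; (x − 43.1)² + (y + 11.1)² = 91.22².
Subtracting pairs of circle equations eliminates x²+y² and gives linear equations (the radical axes):
52.6 x − 20.6 y = -2586.92
168.4 x − 119.6 y = -10197.25
Solving the 2×2 system: x ≈ -35.2, y ≈ 35.7 km.

-35.2 km east, 35.7 km north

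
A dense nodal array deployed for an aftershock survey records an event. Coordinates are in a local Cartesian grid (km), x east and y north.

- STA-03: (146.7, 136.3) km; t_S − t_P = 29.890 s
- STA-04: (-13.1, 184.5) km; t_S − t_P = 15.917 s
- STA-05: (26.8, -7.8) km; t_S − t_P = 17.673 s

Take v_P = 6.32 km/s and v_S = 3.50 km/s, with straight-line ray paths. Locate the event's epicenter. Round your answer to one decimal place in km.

Distance from S−P lag: d = Δt · v_P v_S / (v_P − v_S) = Δt · (6.32·3.50)/(6.32−3.50) ≈ 7.8440·Δt.
So d_STA-03 = 234.46, d_STA-04 = 124.85, d_STA-05 = 138.63 km.
Circle about each station: (x − 146.7)² + (y − 136.3)² = 234.46²; (x + 13.1)² + (y − 184.5)² = 124.85²; (x − 26.8)² + (y + 7.8)² = 138.63².
Subtracting pairs of circle equations eliminates x²+y² and gives linear equations (the radical axes):
-319.6 x + 96.4 y = 33497.25
-239.8 x − 288.2 y = -3566.29
Solving the 2×2 system: x ≈ -80.8, y ≈ 79.6 km.
Check against STA-03 (with the unrounded x, y): √((x − 146.7)²+(y − 136.3)²) = 234.46 ≈ 234.46 km. ✓

(-80.8, 79.6)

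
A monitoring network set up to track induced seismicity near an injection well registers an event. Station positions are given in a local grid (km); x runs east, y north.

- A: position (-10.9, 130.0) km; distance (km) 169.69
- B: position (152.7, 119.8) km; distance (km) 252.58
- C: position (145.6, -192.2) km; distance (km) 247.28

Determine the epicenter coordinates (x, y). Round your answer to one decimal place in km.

x ≈ -46.1 km, y ≈ -36.0 km

Circle about each station: (x + 10.9)² + (y − 130.0)² = 169.69²; (x − 152.7)² + (y − 119.8)² = 252.58²; (x − 145.6)² + (y + 192.2)² = 247.28².
Subtracting pairs of circle equations eliminates x²+y² and gives linear equations (the radical axes):
327.2 x − 20.4 y = -14351.44
313.0 x − 644.4 y = 8768.69
Solving the 2×2 system: x ≈ -46.1, y ≈ -36.0 km.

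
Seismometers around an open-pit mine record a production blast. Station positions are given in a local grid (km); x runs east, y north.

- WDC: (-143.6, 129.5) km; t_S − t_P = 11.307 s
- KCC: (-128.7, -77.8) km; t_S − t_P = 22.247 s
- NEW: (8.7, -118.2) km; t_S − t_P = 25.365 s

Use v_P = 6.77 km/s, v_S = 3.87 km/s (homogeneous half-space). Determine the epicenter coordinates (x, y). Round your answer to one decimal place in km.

(-44.5, 104.7)

Distance from S−P lag: d = Δt · v_P v_S / (v_P − v_S) = Δt · (6.77·3.87)/(6.77−3.87) ≈ 9.0344·Δt.
So d_WDC = 102.15, d_KCC = 200.99, d_NEW = 229.16 km.
Circle about each station: (x + 143.6)² + (y − 129.5)² = 102.15²; (x + 128.7)² + (y + 77.8)² = 200.99²; (x − 8.7)² + (y + 118.2)² = 229.16².
Subtracting pairs of circle equations eliminates x²+y² and gives linear equations (the radical axes):
29.8 x − 414.6 y = -44737.04
304.6 x − 495.4 y = -65423.96
Solving the 2×2 system: x ≈ -44.5, y ≈ 104.7 km.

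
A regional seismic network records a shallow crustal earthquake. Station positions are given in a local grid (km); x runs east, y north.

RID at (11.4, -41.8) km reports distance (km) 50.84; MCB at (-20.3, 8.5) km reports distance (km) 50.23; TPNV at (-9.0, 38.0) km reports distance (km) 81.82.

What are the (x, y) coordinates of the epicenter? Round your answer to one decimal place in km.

x ≈ -39.3 km, y ≈ -38.0 km

Circle about each station: (x − 11.4)² + (y + 41.8)² = 50.84²; (x + 20.3)² + (y − 8.5)² = 50.23²; (x + 9.0)² + (y − 38.0)² = 81.82².
Subtracting pairs of circle equations eliminates x²+y² and gives linear equations (the radical axes):
-63.4 x + 100.6 y = -1331.21
-40.8 x + 159.6 y = -4462.01
Solving the 2×2 system: x ≈ -39.3, y ≈ -38.0 km.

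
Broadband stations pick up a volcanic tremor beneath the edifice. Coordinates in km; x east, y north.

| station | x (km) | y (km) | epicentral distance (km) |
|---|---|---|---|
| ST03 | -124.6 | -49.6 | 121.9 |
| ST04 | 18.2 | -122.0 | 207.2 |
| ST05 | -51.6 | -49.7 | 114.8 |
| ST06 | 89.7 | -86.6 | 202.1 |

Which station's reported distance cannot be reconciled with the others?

Solve using three stations at a time. Using ST03, ST04, ST05 (subtract circle equations pairwise → linear system) gives (x, y) ≈ (-76.4, 62.2).
Distances from that point to each station vs reported:
  ST03: calculated 121.8 vs reported 121.9 → residual 0.1 km
  ST04: calculated 207.1 vs reported 207.2 → residual 0.1 km
  ST05: calculated 114.7 vs reported 114.8 → residual 0.1 km
  ST06: calculated 223.1 vs reported 202.1 → residual 21.0 km
ST03, ST04, ST05 are mutually consistent (residuals ≈ 0); ST06 is off by 21.0 km.

ST06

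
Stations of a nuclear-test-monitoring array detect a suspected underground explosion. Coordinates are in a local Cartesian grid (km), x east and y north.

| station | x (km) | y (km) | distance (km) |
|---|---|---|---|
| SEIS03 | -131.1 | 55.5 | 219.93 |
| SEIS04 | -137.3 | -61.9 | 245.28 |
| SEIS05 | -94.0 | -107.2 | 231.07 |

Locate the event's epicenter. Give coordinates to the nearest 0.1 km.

Circle about each station: (x + 131.1)² + (y − 55.5)² = 219.93²; (x + 137.3)² + (y + 61.9)² = 245.28²; (x + 94.0)² + (y + 107.2)² = 231.07².
Subtracting the SEIS03 equation from the SEIS04 and SEIS05 equations removes the quadratic terms:
-12.4 x − 234.8 y = -9377.63
74.2 x − 325.4 y = -4963.76
Solving the 2×2 system: x ≈ 87.9, y ≈ 35.3 km.
Check against SEIS03 (with the unrounded x, y): √((x + 131.1)²+(y − 55.5)²) = 219.93 ≈ 219.93 km. ✓

(87.9, 35.3)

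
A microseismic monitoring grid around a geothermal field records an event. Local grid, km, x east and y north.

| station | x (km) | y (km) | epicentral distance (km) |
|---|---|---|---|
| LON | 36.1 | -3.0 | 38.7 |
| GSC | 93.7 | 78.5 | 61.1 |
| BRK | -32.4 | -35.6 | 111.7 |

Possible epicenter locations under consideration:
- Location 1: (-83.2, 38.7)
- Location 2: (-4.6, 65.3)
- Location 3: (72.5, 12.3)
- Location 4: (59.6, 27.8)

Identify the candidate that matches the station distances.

For each candidate, compare |candidate − station| to the reported distance:
Location 1: residuals LON 87.7, GSC 120.2, BRK 21.7 → max 120.2 km
Location 2: residuals LON 40.8, GSC 38.1, BRK 7.0 → max 40.8 km
Location 3: residuals LON 0.8, GSC 8.4, BRK 3.6 → max 8.4 km
Location 4: residuals LON 0.0, GSC 0.0, BRK 0.0 → max 0.0 km
Only Location 4 has all residuals ≈ 0.

Location 4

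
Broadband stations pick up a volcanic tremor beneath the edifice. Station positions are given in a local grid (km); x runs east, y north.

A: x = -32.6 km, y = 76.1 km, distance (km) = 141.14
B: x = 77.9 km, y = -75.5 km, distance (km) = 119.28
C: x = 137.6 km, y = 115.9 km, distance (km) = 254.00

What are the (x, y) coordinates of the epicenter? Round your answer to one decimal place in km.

-40.9 km east, -64.8 km north

Circle about each station: (x + 32.6)² + (y − 76.1)² = 141.14²; (x − 77.9)² + (y + 75.5)² = 119.28²; (x − 137.6)² + (y − 115.9)² = 254.00².
Subtracting the A equation from the B and C equations removes the quadratic terms:
221.0 x − 303.2 y = 10607.47
340.4 x + 79.6 y = -19082.90
Solving the 2×2 system: x ≈ -40.9, y ≈ -64.8 km.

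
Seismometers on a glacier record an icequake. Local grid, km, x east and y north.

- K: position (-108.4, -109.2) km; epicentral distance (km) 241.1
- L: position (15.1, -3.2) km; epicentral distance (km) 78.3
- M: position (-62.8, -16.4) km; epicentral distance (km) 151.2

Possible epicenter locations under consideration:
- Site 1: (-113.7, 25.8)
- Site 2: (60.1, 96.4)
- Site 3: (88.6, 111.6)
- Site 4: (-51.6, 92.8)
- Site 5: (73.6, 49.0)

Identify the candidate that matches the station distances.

For each candidate, compare |candidate − station| to the reported distance:
Site 1: residuals K 106.0, L 53.7, M 85.1 → max 106.0 km
Site 2: residuals K 24.7, L 31.0, M 15.6 → max 31.0 km
Site 3: residuals K 54.8, L 58.0, M 47.1 → max 58.0 km
Site 4: residuals K 31.3, L 38.6, M 41.4 → max 41.4 km
Site 5: residuals K 0.0, L 0.1, M 0.1 → max 0.1 km
Only Site 5 has all residuals ≈ 0.

Site 5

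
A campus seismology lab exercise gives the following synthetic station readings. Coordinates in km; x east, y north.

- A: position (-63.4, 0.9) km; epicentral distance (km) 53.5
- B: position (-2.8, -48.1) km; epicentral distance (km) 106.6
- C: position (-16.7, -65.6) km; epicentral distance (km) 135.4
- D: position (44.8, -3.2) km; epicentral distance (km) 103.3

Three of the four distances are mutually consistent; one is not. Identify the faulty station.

C

Solve using three stations at a time. Using A, B, D (subtract circle equations pairwise → linear system) gives (x, y) ≈ (-43.4, 50.4).
Distances from that point to each station vs reported:
  A: calculated 53.3 vs reported 53.5 → residual 0.2 km
  B: calculated 106.5 vs reported 106.6 → residual 0.1 km
  C: calculated 119.0 vs reported 135.4 → residual 16.4 km
  D: calculated 103.2 vs reported 103.3 → residual 0.1 km
A, B, D are mutually consistent (residuals ≈ 0); C is off by 16.4 km.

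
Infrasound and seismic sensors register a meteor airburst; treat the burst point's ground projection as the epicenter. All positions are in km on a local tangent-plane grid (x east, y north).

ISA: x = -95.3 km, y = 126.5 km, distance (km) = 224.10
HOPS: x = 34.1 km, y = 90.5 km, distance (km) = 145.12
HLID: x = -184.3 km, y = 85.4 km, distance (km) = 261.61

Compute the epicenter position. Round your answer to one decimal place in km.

(36.7, -54.6)

Circle about each station: (x + 95.3)² + (y − 126.5)² = 224.10²; (x − 34.1)² + (y − 90.5)² = 145.12²; (x + 184.3)² + (y − 85.4)² = 261.61².
Subtracting the ISA equation from the HOPS and HLID equations removes the quadratic terms:
258.8 x − 72.0 y = 13429.72
-178.0 x − 82.2 y = -2043.67
Solving the 2×2 system: x ≈ 36.7, y ≈ -54.6 km.
Check against ISA (with the unrounded x, y): √((x + 95.3)²+(y − 126.5)²) = 224.11 ≈ 224.10 km. ✓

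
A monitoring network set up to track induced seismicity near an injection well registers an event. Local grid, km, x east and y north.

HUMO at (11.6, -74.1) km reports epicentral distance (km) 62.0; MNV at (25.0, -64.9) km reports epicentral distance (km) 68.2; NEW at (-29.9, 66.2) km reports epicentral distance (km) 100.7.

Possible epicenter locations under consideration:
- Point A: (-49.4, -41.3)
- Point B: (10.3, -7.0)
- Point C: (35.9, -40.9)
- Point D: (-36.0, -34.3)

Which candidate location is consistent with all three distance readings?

For each candidate, compare |candidate − station| to the reported distance:
Point A: residuals HUMO 7.3, MNV 9.9, NEW 8.6 → max 9.9 km
Point B: residuals HUMO 5.1, MNV 8.5, NEW 17.2 → max 17.2 km
Point C: residuals HUMO 20.9, MNV 41.8, NEW 25.0 → max 41.8 km
Point D: residuals HUMO 0.0, MNV 0.0, NEW 0.0 → max 0.0 km
Only Point D has all residuals ≈ 0.

Point D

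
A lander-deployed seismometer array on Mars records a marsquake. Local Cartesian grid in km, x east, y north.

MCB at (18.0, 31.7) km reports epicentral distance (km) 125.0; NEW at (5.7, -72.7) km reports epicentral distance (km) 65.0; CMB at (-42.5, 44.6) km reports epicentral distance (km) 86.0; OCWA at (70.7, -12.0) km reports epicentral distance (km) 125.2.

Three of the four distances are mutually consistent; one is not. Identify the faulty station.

MCB

Solve using three stations at a time. Using NEW, CMB, OCWA (subtract circle equations pairwise → linear system) gives (x, y) ≈ (-51.1, -41.0).
Distances from that point to each station vs reported:
  MCB: calculated 100.3 vs reported 125.0 → residual 24.7 km
  NEW: calculated 65.1 vs reported 65.0 → residual 0.1 km
  CMB: calculated 86.0 vs reported 86.0 → residual 0.0 km
  OCWA: calculated 125.2 vs reported 125.2 → residual 0.0 km
NEW, CMB, OCWA are mutually consistent (residuals ≈ 0); MCB is off by 24.7 km.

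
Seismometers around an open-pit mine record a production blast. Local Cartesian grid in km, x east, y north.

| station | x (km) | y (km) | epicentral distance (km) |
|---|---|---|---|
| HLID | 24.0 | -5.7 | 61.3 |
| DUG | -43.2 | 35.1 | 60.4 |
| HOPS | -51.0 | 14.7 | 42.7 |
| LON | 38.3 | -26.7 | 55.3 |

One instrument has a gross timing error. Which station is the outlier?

Solve using three stations at a time. Using HLID, DUG, HOPS (subtract circle equations pairwise → linear system) gives (x, y) ≈ (-34.3, -24.7).
Distances from that point to each station vs reported:
  HLID: calculated 61.4 vs reported 61.3 → residual 0.1 km
  DUG: calculated 60.5 vs reported 60.4 → residual 0.1 km
  HOPS: calculated 42.8 vs reported 42.7 → residual 0.1 km
  LON: calculated 72.7 vs reported 55.3 → residual 17.4 km
HLID, DUG, HOPS are mutually consistent (residuals ≈ 0); LON is off by 17.4 km.

LON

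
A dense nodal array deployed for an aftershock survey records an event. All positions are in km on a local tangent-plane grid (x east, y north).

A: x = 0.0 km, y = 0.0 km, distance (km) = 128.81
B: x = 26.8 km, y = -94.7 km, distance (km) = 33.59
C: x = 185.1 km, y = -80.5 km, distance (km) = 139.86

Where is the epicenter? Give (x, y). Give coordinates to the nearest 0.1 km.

Circle about each station: x² + y² = 128.81²; (x − 26.8)² + (y + 94.7)² = 33.59²; (x − 185.1)² + (y + 80.5)² = 139.86².
Subtracting pairs of circle equations eliminates x²+y² and gives linear equations (the radical axes):
53.6 x − 189.4 y = 25150.06
370.2 x − 161.0 y = 37773.46
Solving the 2×2 system: x ≈ 50.5, y ≈ -118.5 km.
Check against A (with the unrounded x, y): √(x²+y²) = 128.81 ≈ 128.81 km. ✓

(50.5, -118.5)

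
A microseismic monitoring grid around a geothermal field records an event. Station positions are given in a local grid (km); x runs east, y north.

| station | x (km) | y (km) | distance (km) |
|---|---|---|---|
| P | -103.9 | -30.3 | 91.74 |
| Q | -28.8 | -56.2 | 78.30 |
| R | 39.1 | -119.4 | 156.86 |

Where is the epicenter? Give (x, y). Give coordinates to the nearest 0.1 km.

Circle about each station: (x + 103.9)² + (y + 30.3)² = 91.74²; (x + 28.8)² + (y + 56.2)² = 78.30²; (x − 39.1)² + (y + 119.4)² = 156.86².
Subtracting the P equation from the Q and R equations removes the quadratic terms:
150.2 x − 51.8 y = -5440.08
286.0 x − 178.2 y = -12116.96
Solving the 2×2 system: x ≈ -28.6, y ≈ 22.1 km.

-28.6 km east, 22.1 km north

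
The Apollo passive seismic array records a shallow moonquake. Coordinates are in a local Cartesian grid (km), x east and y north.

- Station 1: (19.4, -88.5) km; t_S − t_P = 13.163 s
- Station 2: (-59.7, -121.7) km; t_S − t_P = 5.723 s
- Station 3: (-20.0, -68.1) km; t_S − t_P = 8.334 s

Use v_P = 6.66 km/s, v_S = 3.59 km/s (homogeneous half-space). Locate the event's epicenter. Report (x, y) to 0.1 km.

Distance from S−P lag: d = Δt · v_P v_S / (v_P − v_S) = Δt · (6.66·3.59)/(6.66−3.59) ≈ 7.7881·Δt.
So d_Station 1 = 102.51, d_Station 2 = 44.57, d_Station 3 = 64.91 km.
Circle about each station: (x − 19.4)² + (y + 88.5)² = 102.51²; (x + 59.7)² + (y + 121.7)² = 44.57²; (x + 20.0)² + (y + 68.1)² = 64.91².
Subtracting pairs of circle equations eliminates x²+y² and gives linear equations (the radical axes):
-158.2 x − 66.4 y = 18688.19
-78.8 x + 40.8 y = 3123.99
Solving the 2×2 system: x ≈ -83.0, y ≈ -83.7 km.

-83.0 km east, -83.7 km north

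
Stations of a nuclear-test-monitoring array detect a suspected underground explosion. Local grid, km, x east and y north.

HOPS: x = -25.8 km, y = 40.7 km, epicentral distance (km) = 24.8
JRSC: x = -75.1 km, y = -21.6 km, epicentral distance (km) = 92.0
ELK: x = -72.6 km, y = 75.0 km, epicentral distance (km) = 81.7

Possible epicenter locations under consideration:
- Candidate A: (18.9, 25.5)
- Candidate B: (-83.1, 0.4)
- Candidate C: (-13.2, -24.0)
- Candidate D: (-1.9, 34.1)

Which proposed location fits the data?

Candidate D

For each candidate, compare |candidate − station| to the reported distance:
Candidate A: residuals HOPS 22.4, JRSC 13.1, ELK 22.3 → max 22.4 km
Candidate B: residuals HOPS 45.3, JRSC 68.6, ELK 6.4 → max 68.6 km
Candidate C: residuals HOPS 41.1, JRSC 30.1, ELK 33.8 → max 41.1 km
Candidate D: residuals HOPS 0.0, JRSC 0.0, ELK 0.0 → max 0.0 km
Only Candidate D has all residuals ≈ 0.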